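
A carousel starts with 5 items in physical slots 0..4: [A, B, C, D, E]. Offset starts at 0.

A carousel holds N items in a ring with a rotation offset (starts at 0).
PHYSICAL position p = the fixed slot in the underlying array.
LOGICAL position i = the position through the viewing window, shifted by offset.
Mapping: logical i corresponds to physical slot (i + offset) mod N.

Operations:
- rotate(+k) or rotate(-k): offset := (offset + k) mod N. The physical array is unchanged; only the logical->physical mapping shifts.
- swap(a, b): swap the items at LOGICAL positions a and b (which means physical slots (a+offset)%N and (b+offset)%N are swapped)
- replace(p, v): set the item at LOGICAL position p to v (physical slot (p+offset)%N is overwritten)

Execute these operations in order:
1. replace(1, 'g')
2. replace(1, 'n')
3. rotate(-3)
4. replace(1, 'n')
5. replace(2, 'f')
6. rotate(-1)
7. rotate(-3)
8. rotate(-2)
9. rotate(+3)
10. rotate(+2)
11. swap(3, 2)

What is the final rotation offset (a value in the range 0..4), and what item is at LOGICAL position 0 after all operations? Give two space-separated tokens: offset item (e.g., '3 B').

Answer: 1 n

Derivation:
After op 1 (replace(1, 'g')): offset=0, physical=[A,g,C,D,E], logical=[A,g,C,D,E]
After op 2 (replace(1, 'n')): offset=0, physical=[A,n,C,D,E], logical=[A,n,C,D,E]
After op 3 (rotate(-3)): offset=2, physical=[A,n,C,D,E], logical=[C,D,E,A,n]
After op 4 (replace(1, 'n')): offset=2, physical=[A,n,C,n,E], logical=[C,n,E,A,n]
After op 5 (replace(2, 'f')): offset=2, physical=[A,n,C,n,f], logical=[C,n,f,A,n]
After op 6 (rotate(-1)): offset=1, physical=[A,n,C,n,f], logical=[n,C,n,f,A]
After op 7 (rotate(-3)): offset=3, physical=[A,n,C,n,f], logical=[n,f,A,n,C]
After op 8 (rotate(-2)): offset=1, physical=[A,n,C,n,f], logical=[n,C,n,f,A]
After op 9 (rotate(+3)): offset=4, physical=[A,n,C,n,f], logical=[f,A,n,C,n]
After op 10 (rotate(+2)): offset=1, physical=[A,n,C,n,f], logical=[n,C,n,f,A]
After op 11 (swap(3, 2)): offset=1, physical=[A,n,C,f,n], logical=[n,C,f,n,A]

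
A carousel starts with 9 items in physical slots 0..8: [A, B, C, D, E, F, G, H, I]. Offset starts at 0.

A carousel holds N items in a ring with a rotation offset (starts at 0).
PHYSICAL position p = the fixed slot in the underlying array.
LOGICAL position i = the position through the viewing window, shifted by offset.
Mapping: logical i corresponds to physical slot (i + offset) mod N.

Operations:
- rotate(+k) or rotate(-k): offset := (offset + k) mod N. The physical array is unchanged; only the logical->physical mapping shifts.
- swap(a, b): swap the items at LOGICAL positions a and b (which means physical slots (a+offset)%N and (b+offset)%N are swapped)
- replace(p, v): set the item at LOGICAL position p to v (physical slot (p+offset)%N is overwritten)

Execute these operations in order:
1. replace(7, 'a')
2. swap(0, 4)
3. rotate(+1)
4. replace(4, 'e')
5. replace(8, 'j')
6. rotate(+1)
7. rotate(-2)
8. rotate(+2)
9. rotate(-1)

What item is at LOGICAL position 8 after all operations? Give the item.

Answer: j

Derivation:
After op 1 (replace(7, 'a')): offset=0, physical=[A,B,C,D,E,F,G,a,I], logical=[A,B,C,D,E,F,G,a,I]
After op 2 (swap(0, 4)): offset=0, physical=[E,B,C,D,A,F,G,a,I], logical=[E,B,C,D,A,F,G,a,I]
After op 3 (rotate(+1)): offset=1, physical=[E,B,C,D,A,F,G,a,I], logical=[B,C,D,A,F,G,a,I,E]
After op 4 (replace(4, 'e')): offset=1, physical=[E,B,C,D,A,e,G,a,I], logical=[B,C,D,A,e,G,a,I,E]
After op 5 (replace(8, 'j')): offset=1, physical=[j,B,C,D,A,e,G,a,I], logical=[B,C,D,A,e,G,a,I,j]
After op 6 (rotate(+1)): offset=2, physical=[j,B,C,D,A,e,G,a,I], logical=[C,D,A,e,G,a,I,j,B]
After op 7 (rotate(-2)): offset=0, physical=[j,B,C,D,A,e,G,a,I], logical=[j,B,C,D,A,e,G,a,I]
After op 8 (rotate(+2)): offset=2, physical=[j,B,C,D,A,e,G,a,I], logical=[C,D,A,e,G,a,I,j,B]
After op 9 (rotate(-1)): offset=1, physical=[j,B,C,D,A,e,G,a,I], logical=[B,C,D,A,e,G,a,I,j]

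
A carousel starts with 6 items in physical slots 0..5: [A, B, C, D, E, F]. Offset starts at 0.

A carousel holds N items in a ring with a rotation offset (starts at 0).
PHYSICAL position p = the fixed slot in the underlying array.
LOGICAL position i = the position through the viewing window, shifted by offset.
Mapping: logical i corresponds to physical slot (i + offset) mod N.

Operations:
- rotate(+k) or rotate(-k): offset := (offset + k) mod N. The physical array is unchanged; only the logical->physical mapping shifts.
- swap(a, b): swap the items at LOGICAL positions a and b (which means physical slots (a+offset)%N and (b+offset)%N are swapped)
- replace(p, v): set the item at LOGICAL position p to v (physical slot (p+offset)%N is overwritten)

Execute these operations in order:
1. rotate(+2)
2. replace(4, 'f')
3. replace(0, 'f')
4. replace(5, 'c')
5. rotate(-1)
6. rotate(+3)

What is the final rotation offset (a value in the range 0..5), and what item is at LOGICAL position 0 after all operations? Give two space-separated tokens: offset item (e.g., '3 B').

Answer: 4 E

Derivation:
After op 1 (rotate(+2)): offset=2, physical=[A,B,C,D,E,F], logical=[C,D,E,F,A,B]
After op 2 (replace(4, 'f')): offset=2, physical=[f,B,C,D,E,F], logical=[C,D,E,F,f,B]
After op 3 (replace(0, 'f')): offset=2, physical=[f,B,f,D,E,F], logical=[f,D,E,F,f,B]
After op 4 (replace(5, 'c')): offset=2, physical=[f,c,f,D,E,F], logical=[f,D,E,F,f,c]
After op 5 (rotate(-1)): offset=1, physical=[f,c,f,D,E,F], logical=[c,f,D,E,F,f]
After op 6 (rotate(+3)): offset=4, physical=[f,c,f,D,E,F], logical=[E,F,f,c,f,D]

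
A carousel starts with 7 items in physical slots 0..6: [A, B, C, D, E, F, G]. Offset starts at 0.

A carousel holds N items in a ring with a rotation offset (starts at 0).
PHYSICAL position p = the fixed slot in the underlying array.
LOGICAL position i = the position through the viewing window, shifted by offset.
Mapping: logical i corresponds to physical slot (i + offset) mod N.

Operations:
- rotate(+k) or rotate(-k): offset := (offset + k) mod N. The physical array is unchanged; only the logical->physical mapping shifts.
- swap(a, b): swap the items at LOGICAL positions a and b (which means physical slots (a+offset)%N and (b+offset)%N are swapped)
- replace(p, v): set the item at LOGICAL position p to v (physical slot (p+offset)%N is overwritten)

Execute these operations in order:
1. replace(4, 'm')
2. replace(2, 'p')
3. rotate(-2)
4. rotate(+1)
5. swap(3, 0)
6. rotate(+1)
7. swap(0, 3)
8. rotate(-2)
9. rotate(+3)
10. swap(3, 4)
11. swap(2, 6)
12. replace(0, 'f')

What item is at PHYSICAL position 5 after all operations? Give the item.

After op 1 (replace(4, 'm')): offset=0, physical=[A,B,C,D,m,F,G], logical=[A,B,C,D,m,F,G]
After op 2 (replace(2, 'p')): offset=0, physical=[A,B,p,D,m,F,G], logical=[A,B,p,D,m,F,G]
After op 3 (rotate(-2)): offset=5, physical=[A,B,p,D,m,F,G], logical=[F,G,A,B,p,D,m]
After op 4 (rotate(+1)): offset=6, physical=[A,B,p,D,m,F,G], logical=[G,A,B,p,D,m,F]
After op 5 (swap(3, 0)): offset=6, physical=[A,B,G,D,m,F,p], logical=[p,A,B,G,D,m,F]
After op 6 (rotate(+1)): offset=0, physical=[A,B,G,D,m,F,p], logical=[A,B,G,D,m,F,p]
After op 7 (swap(0, 3)): offset=0, physical=[D,B,G,A,m,F,p], logical=[D,B,G,A,m,F,p]
After op 8 (rotate(-2)): offset=5, physical=[D,B,G,A,m,F,p], logical=[F,p,D,B,G,A,m]
After op 9 (rotate(+3)): offset=1, physical=[D,B,G,A,m,F,p], logical=[B,G,A,m,F,p,D]
After op 10 (swap(3, 4)): offset=1, physical=[D,B,G,A,F,m,p], logical=[B,G,A,F,m,p,D]
After op 11 (swap(2, 6)): offset=1, physical=[A,B,G,D,F,m,p], logical=[B,G,D,F,m,p,A]
After op 12 (replace(0, 'f')): offset=1, physical=[A,f,G,D,F,m,p], logical=[f,G,D,F,m,p,A]

Answer: m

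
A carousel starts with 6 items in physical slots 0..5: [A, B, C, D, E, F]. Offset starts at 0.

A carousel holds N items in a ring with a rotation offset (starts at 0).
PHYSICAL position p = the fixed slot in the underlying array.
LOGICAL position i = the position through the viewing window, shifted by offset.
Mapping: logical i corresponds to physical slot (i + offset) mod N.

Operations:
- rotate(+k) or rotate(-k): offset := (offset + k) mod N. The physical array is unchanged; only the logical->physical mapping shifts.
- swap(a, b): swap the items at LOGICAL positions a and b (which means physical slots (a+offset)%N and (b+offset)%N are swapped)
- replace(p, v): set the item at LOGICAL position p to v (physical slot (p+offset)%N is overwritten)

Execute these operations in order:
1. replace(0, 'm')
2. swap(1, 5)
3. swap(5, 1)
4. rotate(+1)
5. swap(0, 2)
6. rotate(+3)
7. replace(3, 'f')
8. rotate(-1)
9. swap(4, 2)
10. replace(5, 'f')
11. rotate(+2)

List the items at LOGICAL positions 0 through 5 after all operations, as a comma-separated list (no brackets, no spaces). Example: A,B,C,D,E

Answer: f,m,F,f,B,E

Derivation:
After op 1 (replace(0, 'm')): offset=0, physical=[m,B,C,D,E,F], logical=[m,B,C,D,E,F]
After op 2 (swap(1, 5)): offset=0, physical=[m,F,C,D,E,B], logical=[m,F,C,D,E,B]
After op 3 (swap(5, 1)): offset=0, physical=[m,B,C,D,E,F], logical=[m,B,C,D,E,F]
After op 4 (rotate(+1)): offset=1, physical=[m,B,C,D,E,F], logical=[B,C,D,E,F,m]
After op 5 (swap(0, 2)): offset=1, physical=[m,D,C,B,E,F], logical=[D,C,B,E,F,m]
After op 6 (rotate(+3)): offset=4, physical=[m,D,C,B,E,F], logical=[E,F,m,D,C,B]
After op 7 (replace(3, 'f')): offset=4, physical=[m,f,C,B,E,F], logical=[E,F,m,f,C,B]
After op 8 (rotate(-1)): offset=3, physical=[m,f,C,B,E,F], logical=[B,E,F,m,f,C]
After op 9 (swap(4, 2)): offset=3, physical=[m,F,C,B,E,f], logical=[B,E,f,m,F,C]
After op 10 (replace(5, 'f')): offset=3, physical=[m,F,f,B,E,f], logical=[B,E,f,m,F,f]
After op 11 (rotate(+2)): offset=5, physical=[m,F,f,B,E,f], logical=[f,m,F,f,B,E]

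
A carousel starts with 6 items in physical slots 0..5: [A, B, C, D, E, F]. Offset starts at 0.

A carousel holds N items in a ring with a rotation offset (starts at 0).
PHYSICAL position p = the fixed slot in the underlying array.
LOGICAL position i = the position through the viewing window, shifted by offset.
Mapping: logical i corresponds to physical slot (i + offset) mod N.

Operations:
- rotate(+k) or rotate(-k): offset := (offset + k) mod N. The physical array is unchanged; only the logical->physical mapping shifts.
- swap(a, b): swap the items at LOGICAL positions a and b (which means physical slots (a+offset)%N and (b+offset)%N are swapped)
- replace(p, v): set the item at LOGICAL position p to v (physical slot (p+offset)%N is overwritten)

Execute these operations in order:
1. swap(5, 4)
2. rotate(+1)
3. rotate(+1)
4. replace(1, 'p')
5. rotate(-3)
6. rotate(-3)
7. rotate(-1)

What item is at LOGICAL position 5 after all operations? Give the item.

After op 1 (swap(5, 4)): offset=0, physical=[A,B,C,D,F,E], logical=[A,B,C,D,F,E]
After op 2 (rotate(+1)): offset=1, physical=[A,B,C,D,F,E], logical=[B,C,D,F,E,A]
After op 3 (rotate(+1)): offset=2, physical=[A,B,C,D,F,E], logical=[C,D,F,E,A,B]
After op 4 (replace(1, 'p')): offset=2, physical=[A,B,C,p,F,E], logical=[C,p,F,E,A,B]
After op 5 (rotate(-3)): offset=5, physical=[A,B,C,p,F,E], logical=[E,A,B,C,p,F]
After op 6 (rotate(-3)): offset=2, physical=[A,B,C,p,F,E], logical=[C,p,F,E,A,B]
After op 7 (rotate(-1)): offset=1, physical=[A,B,C,p,F,E], logical=[B,C,p,F,E,A]

Answer: A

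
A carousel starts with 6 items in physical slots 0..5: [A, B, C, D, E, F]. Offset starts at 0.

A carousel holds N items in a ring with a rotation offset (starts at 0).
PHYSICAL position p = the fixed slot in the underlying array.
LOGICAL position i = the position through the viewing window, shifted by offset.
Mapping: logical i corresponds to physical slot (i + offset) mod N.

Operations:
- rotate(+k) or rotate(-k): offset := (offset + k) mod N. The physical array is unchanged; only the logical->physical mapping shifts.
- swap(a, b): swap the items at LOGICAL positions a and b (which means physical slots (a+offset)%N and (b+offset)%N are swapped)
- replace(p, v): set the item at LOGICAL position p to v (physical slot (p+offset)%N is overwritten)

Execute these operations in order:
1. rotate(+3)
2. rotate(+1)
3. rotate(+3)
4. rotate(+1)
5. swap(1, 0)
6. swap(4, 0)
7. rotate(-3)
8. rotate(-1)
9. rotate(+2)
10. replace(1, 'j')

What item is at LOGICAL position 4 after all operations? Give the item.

Answer: E

Derivation:
After op 1 (rotate(+3)): offset=3, physical=[A,B,C,D,E,F], logical=[D,E,F,A,B,C]
After op 2 (rotate(+1)): offset=4, physical=[A,B,C,D,E,F], logical=[E,F,A,B,C,D]
After op 3 (rotate(+3)): offset=1, physical=[A,B,C,D,E,F], logical=[B,C,D,E,F,A]
After op 4 (rotate(+1)): offset=2, physical=[A,B,C,D,E,F], logical=[C,D,E,F,A,B]
After op 5 (swap(1, 0)): offset=2, physical=[A,B,D,C,E,F], logical=[D,C,E,F,A,B]
After op 6 (swap(4, 0)): offset=2, physical=[D,B,A,C,E,F], logical=[A,C,E,F,D,B]
After op 7 (rotate(-3)): offset=5, physical=[D,B,A,C,E,F], logical=[F,D,B,A,C,E]
After op 8 (rotate(-1)): offset=4, physical=[D,B,A,C,E,F], logical=[E,F,D,B,A,C]
After op 9 (rotate(+2)): offset=0, physical=[D,B,A,C,E,F], logical=[D,B,A,C,E,F]
After op 10 (replace(1, 'j')): offset=0, physical=[D,j,A,C,E,F], logical=[D,j,A,C,E,F]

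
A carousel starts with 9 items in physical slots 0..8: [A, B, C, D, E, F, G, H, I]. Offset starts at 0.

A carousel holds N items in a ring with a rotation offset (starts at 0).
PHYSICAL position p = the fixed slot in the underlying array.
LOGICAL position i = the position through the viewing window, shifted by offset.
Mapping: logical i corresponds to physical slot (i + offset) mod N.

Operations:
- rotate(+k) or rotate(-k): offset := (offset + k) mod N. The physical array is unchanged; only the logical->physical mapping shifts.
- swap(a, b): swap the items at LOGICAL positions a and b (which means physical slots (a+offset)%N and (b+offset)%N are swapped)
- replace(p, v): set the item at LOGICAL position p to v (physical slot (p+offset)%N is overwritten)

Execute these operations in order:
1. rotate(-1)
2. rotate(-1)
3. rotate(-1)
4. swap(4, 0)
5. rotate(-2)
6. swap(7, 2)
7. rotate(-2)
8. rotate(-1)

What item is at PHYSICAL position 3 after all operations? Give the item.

After op 1 (rotate(-1)): offset=8, physical=[A,B,C,D,E,F,G,H,I], logical=[I,A,B,C,D,E,F,G,H]
After op 2 (rotate(-1)): offset=7, physical=[A,B,C,D,E,F,G,H,I], logical=[H,I,A,B,C,D,E,F,G]
After op 3 (rotate(-1)): offset=6, physical=[A,B,C,D,E,F,G,H,I], logical=[G,H,I,A,B,C,D,E,F]
After op 4 (swap(4, 0)): offset=6, physical=[A,G,C,D,E,F,B,H,I], logical=[B,H,I,A,G,C,D,E,F]
After op 5 (rotate(-2)): offset=4, physical=[A,G,C,D,E,F,B,H,I], logical=[E,F,B,H,I,A,G,C,D]
After op 6 (swap(7, 2)): offset=4, physical=[A,G,B,D,E,F,C,H,I], logical=[E,F,C,H,I,A,G,B,D]
After op 7 (rotate(-2)): offset=2, physical=[A,G,B,D,E,F,C,H,I], logical=[B,D,E,F,C,H,I,A,G]
After op 8 (rotate(-1)): offset=1, physical=[A,G,B,D,E,F,C,H,I], logical=[G,B,D,E,F,C,H,I,A]

Answer: D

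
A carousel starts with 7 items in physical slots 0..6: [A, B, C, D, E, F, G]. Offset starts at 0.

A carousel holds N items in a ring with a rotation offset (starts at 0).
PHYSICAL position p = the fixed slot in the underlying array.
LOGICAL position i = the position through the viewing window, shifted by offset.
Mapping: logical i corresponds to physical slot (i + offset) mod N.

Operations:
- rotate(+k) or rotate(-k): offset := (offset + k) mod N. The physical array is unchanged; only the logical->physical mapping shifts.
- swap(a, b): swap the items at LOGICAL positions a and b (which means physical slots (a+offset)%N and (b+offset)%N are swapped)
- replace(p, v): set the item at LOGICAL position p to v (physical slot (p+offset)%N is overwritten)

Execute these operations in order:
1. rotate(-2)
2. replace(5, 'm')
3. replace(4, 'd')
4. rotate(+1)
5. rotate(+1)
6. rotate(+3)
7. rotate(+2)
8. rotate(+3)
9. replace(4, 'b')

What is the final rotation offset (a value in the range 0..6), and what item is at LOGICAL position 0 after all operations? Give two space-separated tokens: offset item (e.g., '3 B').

After op 1 (rotate(-2)): offset=5, physical=[A,B,C,D,E,F,G], logical=[F,G,A,B,C,D,E]
After op 2 (replace(5, 'm')): offset=5, physical=[A,B,C,m,E,F,G], logical=[F,G,A,B,C,m,E]
After op 3 (replace(4, 'd')): offset=5, physical=[A,B,d,m,E,F,G], logical=[F,G,A,B,d,m,E]
After op 4 (rotate(+1)): offset=6, physical=[A,B,d,m,E,F,G], logical=[G,A,B,d,m,E,F]
After op 5 (rotate(+1)): offset=0, physical=[A,B,d,m,E,F,G], logical=[A,B,d,m,E,F,G]
After op 6 (rotate(+3)): offset=3, physical=[A,B,d,m,E,F,G], logical=[m,E,F,G,A,B,d]
After op 7 (rotate(+2)): offset=5, physical=[A,B,d,m,E,F,G], logical=[F,G,A,B,d,m,E]
After op 8 (rotate(+3)): offset=1, physical=[A,B,d,m,E,F,G], logical=[B,d,m,E,F,G,A]
After op 9 (replace(4, 'b')): offset=1, physical=[A,B,d,m,E,b,G], logical=[B,d,m,E,b,G,A]

Answer: 1 B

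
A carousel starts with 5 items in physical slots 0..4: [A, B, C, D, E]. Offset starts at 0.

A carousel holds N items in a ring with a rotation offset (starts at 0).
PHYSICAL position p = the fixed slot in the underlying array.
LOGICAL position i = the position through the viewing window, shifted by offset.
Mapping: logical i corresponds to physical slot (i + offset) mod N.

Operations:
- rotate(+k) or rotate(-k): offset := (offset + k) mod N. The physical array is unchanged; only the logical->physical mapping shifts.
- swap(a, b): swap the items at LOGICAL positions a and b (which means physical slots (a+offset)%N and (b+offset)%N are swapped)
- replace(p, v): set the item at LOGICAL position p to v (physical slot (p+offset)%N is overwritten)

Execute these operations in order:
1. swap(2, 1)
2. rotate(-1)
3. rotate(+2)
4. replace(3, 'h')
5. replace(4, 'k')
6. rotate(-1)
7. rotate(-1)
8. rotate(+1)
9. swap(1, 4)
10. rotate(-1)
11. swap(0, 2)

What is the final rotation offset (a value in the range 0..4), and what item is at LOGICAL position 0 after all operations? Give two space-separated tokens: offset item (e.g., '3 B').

After op 1 (swap(2, 1)): offset=0, physical=[A,C,B,D,E], logical=[A,C,B,D,E]
After op 2 (rotate(-1)): offset=4, physical=[A,C,B,D,E], logical=[E,A,C,B,D]
After op 3 (rotate(+2)): offset=1, physical=[A,C,B,D,E], logical=[C,B,D,E,A]
After op 4 (replace(3, 'h')): offset=1, physical=[A,C,B,D,h], logical=[C,B,D,h,A]
After op 5 (replace(4, 'k')): offset=1, physical=[k,C,B,D,h], logical=[C,B,D,h,k]
After op 6 (rotate(-1)): offset=0, physical=[k,C,B,D,h], logical=[k,C,B,D,h]
After op 7 (rotate(-1)): offset=4, physical=[k,C,B,D,h], logical=[h,k,C,B,D]
After op 8 (rotate(+1)): offset=0, physical=[k,C,B,D,h], logical=[k,C,B,D,h]
After op 9 (swap(1, 4)): offset=0, physical=[k,h,B,D,C], logical=[k,h,B,D,C]
After op 10 (rotate(-1)): offset=4, physical=[k,h,B,D,C], logical=[C,k,h,B,D]
After op 11 (swap(0, 2)): offset=4, physical=[k,C,B,D,h], logical=[h,k,C,B,D]

Answer: 4 h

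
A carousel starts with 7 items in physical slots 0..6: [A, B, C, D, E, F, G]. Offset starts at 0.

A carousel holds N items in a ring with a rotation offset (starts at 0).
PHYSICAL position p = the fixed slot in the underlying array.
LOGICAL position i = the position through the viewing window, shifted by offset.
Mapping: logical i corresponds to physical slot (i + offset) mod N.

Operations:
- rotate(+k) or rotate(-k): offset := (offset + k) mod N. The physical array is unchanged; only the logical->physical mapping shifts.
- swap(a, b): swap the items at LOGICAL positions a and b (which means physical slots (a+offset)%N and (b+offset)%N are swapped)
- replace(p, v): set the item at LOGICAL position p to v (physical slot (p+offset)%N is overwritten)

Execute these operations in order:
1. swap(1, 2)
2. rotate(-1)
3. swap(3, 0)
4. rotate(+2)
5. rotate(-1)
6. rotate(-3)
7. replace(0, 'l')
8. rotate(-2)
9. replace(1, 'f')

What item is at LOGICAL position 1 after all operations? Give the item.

After op 1 (swap(1, 2)): offset=0, physical=[A,C,B,D,E,F,G], logical=[A,C,B,D,E,F,G]
After op 2 (rotate(-1)): offset=6, physical=[A,C,B,D,E,F,G], logical=[G,A,C,B,D,E,F]
After op 3 (swap(3, 0)): offset=6, physical=[A,C,G,D,E,F,B], logical=[B,A,C,G,D,E,F]
After op 4 (rotate(+2)): offset=1, physical=[A,C,G,D,E,F,B], logical=[C,G,D,E,F,B,A]
After op 5 (rotate(-1)): offset=0, physical=[A,C,G,D,E,F,B], logical=[A,C,G,D,E,F,B]
After op 6 (rotate(-3)): offset=4, physical=[A,C,G,D,E,F,B], logical=[E,F,B,A,C,G,D]
After op 7 (replace(0, 'l')): offset=4, physical=[A,C,G,D,l,F,B], logical=[l,F,B,A,C,G,D]
After op 8 (rotate(-2)): offset=2, physical=[A,C,G,D,l,F,B], logical=[G,D,l,F,B,A,C]
After op 9 (replace(1, 'f')): offset=2, physical=[A,C,G,f,l,F,B], logical=[G,f,l,F,B,A,C]

Answer: f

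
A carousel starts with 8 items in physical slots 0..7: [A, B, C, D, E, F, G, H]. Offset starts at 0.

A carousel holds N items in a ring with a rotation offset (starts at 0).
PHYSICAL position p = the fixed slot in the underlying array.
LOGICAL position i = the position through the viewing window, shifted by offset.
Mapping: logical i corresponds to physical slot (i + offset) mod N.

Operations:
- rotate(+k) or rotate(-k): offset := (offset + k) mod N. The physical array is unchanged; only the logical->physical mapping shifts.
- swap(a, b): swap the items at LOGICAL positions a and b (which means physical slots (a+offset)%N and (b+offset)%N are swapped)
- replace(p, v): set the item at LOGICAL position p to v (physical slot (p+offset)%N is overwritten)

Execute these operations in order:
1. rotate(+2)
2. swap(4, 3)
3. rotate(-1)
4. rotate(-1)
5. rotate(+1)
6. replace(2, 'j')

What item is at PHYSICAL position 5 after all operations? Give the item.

After op 1 (rotate(+2)): offset=2, physical=[A,B,C,D,E,F,G,H], logical=[C,D,E,F,G,H,A,B]
After op 2 (swap(4, 3)): offset=2, physical=[A,B,C,D,E,G,F,H], logical=[C,D,E,G,F,H,A,B]
After op 3 (rotate(-1)): offset=1, physical=[A,B,C,D,E,G,F,H], logical=[B,C,D,E,G,F,H,A]
After op 4 (rotate(-1)): offset=0, physical=[A,B,C,D,E,G,F,H], logical=[A,B,C,D,E,G,F,H]
After op 5 (rotate(+1)): offset=1, physical=[A,B,C,D,E,G,F,H], logical=[B,C,D,E,G,F,H,A]
After op 6 (replace(2, 'j')): offset=1, physical=[A,B,C,j,E,G,F,H], logical=[B,C,j,E,G,F,H,A]

Answer: G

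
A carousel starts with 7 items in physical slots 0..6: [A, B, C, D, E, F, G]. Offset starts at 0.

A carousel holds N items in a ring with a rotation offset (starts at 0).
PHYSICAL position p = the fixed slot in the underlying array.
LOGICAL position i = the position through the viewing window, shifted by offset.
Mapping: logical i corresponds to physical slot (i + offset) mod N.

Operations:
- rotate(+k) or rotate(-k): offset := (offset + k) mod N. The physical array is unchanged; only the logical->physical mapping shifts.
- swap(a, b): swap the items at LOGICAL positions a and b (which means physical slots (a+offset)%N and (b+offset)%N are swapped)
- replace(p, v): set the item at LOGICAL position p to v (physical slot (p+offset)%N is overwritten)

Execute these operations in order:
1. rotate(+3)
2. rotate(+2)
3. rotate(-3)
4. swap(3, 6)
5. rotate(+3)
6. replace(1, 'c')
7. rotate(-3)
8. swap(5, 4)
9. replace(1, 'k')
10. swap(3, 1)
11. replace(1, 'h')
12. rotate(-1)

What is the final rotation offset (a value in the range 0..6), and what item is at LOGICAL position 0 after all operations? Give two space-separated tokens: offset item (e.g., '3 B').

Answer: 1 F

Derivation:
After op 1 (rotate(+3)): offset=3, physical=[A,B,C,D,E,F,G], logical=[D,E,F,G,A,B,C]
After op 2 (rotate(+2)): offset=5, physical=[A,B,C,D,E,F,G], logical=[F,G,A,B,C,D,E]
After op 3 (rotate(-3)): offset=2, physical=[A,B,C,D,E,F,G], logical=[C,D,E,F,G,A,B]
After op 4 (swap(3, 6)): offset=2, physical=[A,F,C,D,E,B,G], logical=[C,D,E,B,G,A,F]
After op 5 (rotate(+3)): offset=5, physical=[A,F,C,D,E,B,G], logical=[B,G,A,F,C,D,E]
After op 6 (replace(1, 'c')): offset=5, physical=[A,F,C,D,E,B,c], logical=[B,c,A,F,C,D,E]
After op 7 (rotate(-3)): offset=2, physical=[A,F,C,D,E,B,c], logical=[C,D,E,B,c,A,F]
After op 8 (swap(5, 4)): offset=2, physical=[c,F,C,D,E,B,A], logical=[C,D,E,B,A,c,F]
After op 9 (replace(1, 'k')): offset=2, physical=[c,F,C,k,E,B,A], logical=[C,k,E,B,A,c,F]
After op 10 (swap(3, 1)): offset=2, physical=[c,F,C,B,E,k,A], logical=[C,B,E,k,A,c,F]
After op 11 (replace(1, 'h')): offset=2, physical=[c,F,C,h,E,k,A], logical=[C,h,E,k,A,c,F]
After op 12 (rotate(-1)): offset=1, physical=[c,F,C,h,E,k,A], logical=[F,C,h,E,k,A,c]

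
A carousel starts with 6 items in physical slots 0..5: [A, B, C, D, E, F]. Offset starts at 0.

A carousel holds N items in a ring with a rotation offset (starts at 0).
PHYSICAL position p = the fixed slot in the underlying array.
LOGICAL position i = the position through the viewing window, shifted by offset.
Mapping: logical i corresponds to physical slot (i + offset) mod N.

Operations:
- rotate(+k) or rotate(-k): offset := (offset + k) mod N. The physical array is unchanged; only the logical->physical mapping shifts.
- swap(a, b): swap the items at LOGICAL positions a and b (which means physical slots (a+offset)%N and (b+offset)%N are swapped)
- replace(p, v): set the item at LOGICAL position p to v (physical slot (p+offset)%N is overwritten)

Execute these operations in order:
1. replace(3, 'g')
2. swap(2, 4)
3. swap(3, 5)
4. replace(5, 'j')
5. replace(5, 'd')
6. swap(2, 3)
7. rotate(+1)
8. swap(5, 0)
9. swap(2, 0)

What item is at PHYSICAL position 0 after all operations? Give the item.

Answer: B

Derivation:
After op 1 (replace(3, 'g')): offset=0, physical=[A,B,C,g,E,F], logical=[A,B,C,g,E,F]
After op 2 (swap(2, 4)): offset=0, physical=[A,B,E,g,C,F], logical=[A,B,E,g,C,F]
After op 3 (swap(3, 5)): offset=0, physical=[A,B,E,F,C,g], logical=[A,B,E,F,C,g]
After op 4 (replace(5, 'j')): offset=0, physical=[A,B,E,F,C,j], logical=[A,B,E,F,C,j]
After op 5 (replace(5, 'd')): offset=0, physical=[A,B,E,F,C,d], logical=[A,B,E,F,C,d]
After op 6 (swap(2, 3)): offset=0, physical=[A,B,F,E,C,d], logical=[A,B,F,E,C,d]
After op 7 (rotate(+1)): offset=1, physical=[A,B,F,E,C,d], logical=[B,F,E,C,d,A]
After op 8 (swap(5, 0)): offset=1, physical=[B,A,F,E,C,d], logical=[A,F,E,C,d,B]
After op 9 (swap(2, 0)): offset=1, physical=[B,E,F,A,C,d], logical=[E,F,A,C,d,B]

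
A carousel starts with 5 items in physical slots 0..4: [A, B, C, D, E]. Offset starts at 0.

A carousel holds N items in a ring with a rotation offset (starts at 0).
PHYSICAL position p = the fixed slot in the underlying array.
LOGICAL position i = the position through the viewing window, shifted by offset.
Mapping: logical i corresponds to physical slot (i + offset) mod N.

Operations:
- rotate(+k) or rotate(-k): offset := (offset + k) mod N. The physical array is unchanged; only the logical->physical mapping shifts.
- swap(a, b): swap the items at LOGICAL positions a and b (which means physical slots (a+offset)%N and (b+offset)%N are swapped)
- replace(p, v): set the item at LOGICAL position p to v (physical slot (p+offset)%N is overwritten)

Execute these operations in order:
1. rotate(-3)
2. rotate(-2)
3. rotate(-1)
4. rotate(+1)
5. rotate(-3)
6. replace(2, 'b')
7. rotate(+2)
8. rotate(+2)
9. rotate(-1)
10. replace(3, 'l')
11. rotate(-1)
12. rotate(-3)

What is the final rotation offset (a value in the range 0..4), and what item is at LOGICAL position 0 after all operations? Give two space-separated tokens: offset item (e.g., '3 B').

After op 1 (rotate(-3)): offset=2, physical=[A,B,C,D,E], logical=[C,D,E,A,B]
After op 2 (rotate(-2)): offset=0, physical=[A,B,C,D,E], logical=[A,B,C,D,E]
After op 3 (rotate(-1)): offset=4, physical=[A,B,C,D,E], logical=[E,A,B,C,D]
After op 4 (rotate(+1)): offset=0, physical=[A,B,C,D,E], logical=[A,B,C,D,E]
After op 5 (rotate(-3)): offset=2, physical=[A,B,C,D,E], logical=[C,D,E,A,B]
After op 6 (replace(2, 'b')): offset=2, physical=[A,B,C,D,b], logical=[C,D,b,A,B]
After op 7 (rotate(+2)): offset=4, physical=[A,B,C,D,b], logical=[b,A,B,C,D]
After op 8 (rotate(+2)): offset=1, physical=[A,B,C,D,b], logical=[B,C,D,b,A]
After op 9 (rotate(-1)): offset=0, physical=[A,B,C,D,b], logical=[A,B,C,D,b]
After op 10 (replace(3, 'l')): offset=0, physical=[A,B,C,l,b], logical=[A,B,C,l,b]
After op 11 (rotate(-1)): offset=4, physical=[A,B,C,l,b], logical=[b,A,B,C,l]
After op 12 (rotate(-3)): offset=1, physical=[A,B,C,l,b], logical=[B,C,l,b,A]

Answer: 1 B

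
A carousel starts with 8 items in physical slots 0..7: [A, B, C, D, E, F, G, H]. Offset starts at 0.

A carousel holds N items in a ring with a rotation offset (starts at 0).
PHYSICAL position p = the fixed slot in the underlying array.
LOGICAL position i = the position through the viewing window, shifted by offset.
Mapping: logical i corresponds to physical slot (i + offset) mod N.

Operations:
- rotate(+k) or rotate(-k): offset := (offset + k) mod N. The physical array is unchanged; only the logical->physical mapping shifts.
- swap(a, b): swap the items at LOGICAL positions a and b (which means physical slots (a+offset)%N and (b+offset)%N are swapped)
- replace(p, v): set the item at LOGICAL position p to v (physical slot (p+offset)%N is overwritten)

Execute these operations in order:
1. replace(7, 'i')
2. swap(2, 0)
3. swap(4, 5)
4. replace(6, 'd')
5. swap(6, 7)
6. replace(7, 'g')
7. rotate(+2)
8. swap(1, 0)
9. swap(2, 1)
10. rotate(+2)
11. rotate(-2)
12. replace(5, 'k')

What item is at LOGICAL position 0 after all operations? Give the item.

After op 1 (replace(7, 'i')): offset=0, physical=[A,B,C,D,E,F,G,i], logical=[A,B,C,D,E,F,G,i]
After op 2 (swap(2, 0)): offset=0, physical=[C,B,A,D,E,F,G,i], logical=[C,B,A,D,E,F,G,i]
After op 3 (swap(4, 5)): offset=0, physical=[C,B,A,D,F,E,G,i], logical=[C,B,A,D,F,E,G,i]
After op 4 (replace(6, 'd')): offset=0, physical=[C,B,A,D,F,E,d,i], logical=[C,B,A,D,F,E,d,i]
After op 5 (swap(6, 7)): offset=0, physical=[C,B,A,D,F,E,i,d], logical=[C,B,A,D,F,E,i,d]
After op 6 (replace(7, 'g')): offset=0, physical=[C,B,A,D,F,E,i,g], logical=[C,B,A,D,F,E,i,g]
After op 7 (rotate(+2)): offset=2, physical=[C,B,A,D,F,E,i,g], logical=[A,D,F,E,i,g,C,B]
After op 8 (swap(1, 0)): offset=2, physical=[C,B,D,A,F,E,i,g], logical=[D,A,F,E,i,g,C,B]
After op 9 (swap(2, 1)): offset=2, physical=[C,B,D,F,A,E,i,g], logical=[D,F,A,E,i,g,C,B]
After op 10 (rotate(+2)): offset=4, physical=[C,B,D,F,A,E,i,g], logical=[A,E,i,g,C,B,D,F]
After op 11 (rotate(-2)): offset=2, physical=[C,B,D,F,A,E,i,g], logical=[D,F,A,E,i,g,C,B]
After op 12 (replace(5, 'k')): offset=2, physical=[C,B,D,F,A,E,i,k], logical=[D,F,A,E,i,k,C,B]

Answer: D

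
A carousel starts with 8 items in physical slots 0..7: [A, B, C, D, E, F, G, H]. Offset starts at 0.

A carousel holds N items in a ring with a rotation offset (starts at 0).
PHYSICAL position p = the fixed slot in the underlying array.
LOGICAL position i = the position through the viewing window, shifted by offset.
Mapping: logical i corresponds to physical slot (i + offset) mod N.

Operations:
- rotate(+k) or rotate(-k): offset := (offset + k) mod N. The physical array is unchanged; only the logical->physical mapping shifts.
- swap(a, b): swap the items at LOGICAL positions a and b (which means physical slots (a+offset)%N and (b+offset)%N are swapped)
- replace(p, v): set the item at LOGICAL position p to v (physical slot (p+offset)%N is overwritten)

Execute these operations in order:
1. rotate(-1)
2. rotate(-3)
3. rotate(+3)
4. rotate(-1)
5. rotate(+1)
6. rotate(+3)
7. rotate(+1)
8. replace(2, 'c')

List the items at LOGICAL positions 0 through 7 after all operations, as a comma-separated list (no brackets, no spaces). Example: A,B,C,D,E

After op 1 (rotate(-1)): offset=7, physical=[A,B,C,D,E,F,G,H], logical=[H,A,B,C,D,E,F,G]
After op 2 (rotate(-3)): offset=4, physical=[A,B,C,D,E,F,G,H], logical=[E,F,G,H,A,B,C,D]
After op 3 (rotate(+3)): offset=7, physical=[A,B,C,D,E,F,G,H], logical=[H,A,B,C,D,E,F,G]
After op 4 (rotate(-1)): offset=6, physical=[A,B,C,D,E,F,G,H], logical=[G,H,A,B,C,D,E,F]
After op 5 (rotate(+1)): offset=7, physical=[A,B,C,D,E,F,G,H], logical=[H,A,B,C,D,E,F,G]
After op 6 (rotate(+3)): offset=2, physical=[A,B,C,D,E,F,G,H], logical=[C,D,E,F,G,H,A,B]
After op 7 (rotate(+1)): offset=3, physical=[A,B,C,D,E,F,G,H], logical=[D,E,F,G,H,A,B,C]
After op 8 (replace(2, 'c')): offset=3, physical=[A,B,C,D,E,c,G,H], logical=[D,E,c,G,H,A,B,C]

Answer: D,E,c,G,H,A,B,C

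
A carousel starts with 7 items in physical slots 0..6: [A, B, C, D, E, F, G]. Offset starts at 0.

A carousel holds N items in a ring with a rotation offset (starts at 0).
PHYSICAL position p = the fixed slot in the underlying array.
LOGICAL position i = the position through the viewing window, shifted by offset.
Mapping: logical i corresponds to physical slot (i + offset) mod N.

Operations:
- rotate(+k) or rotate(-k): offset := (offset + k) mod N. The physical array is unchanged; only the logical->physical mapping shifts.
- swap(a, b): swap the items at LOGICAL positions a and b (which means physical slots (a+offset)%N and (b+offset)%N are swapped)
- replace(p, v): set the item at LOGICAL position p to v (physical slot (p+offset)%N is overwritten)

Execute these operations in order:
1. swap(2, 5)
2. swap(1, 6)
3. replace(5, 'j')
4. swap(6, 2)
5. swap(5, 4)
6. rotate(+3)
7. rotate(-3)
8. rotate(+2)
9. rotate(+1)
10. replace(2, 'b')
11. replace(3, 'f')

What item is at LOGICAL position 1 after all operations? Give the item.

After op 1 (swap(2, 5)): offset=0, physical=[A,B,F,D,E,C,G], logical=[A,B,F,D,E,C,G]
After op 2 (swap(1, 6)): offset=0, physical=[A,G,F,D,E,C,B], logical=[A,G,F,D,E,C,B]
After op 3 (replace(5, 'j')): offset=0, physical=[A,G,F,D,E,j,B], logical=[A,G,F,D,E,j,B]
After op 4 (swap(6, 2)): offset=0, physical=[A,G,B,D,E,j,F], logical=[A,G,B,D,E,j,F]
After op 5 (swap(5, 4)): offset=0, physical=[A,G,B,D,j,E,F], logical=[A,G,B,D,j,E,F]
After op 6 (rotate(+3)): offset=3, physical=[A,G,B,D,j,E,F], logical=[D,j,E,F,A,G,B]
After op 7 (rotate(-3)): offset=0, physical=[A,G,B,D,j,E,F], logical=[A,G,B,D,j,E,F]
After op 8 (rotate(+2)): offset=2, physical=[A,G,B,D,j,E,F], logical=[B,D,j,E,F,A,G]
After op 9 (rotate(+1)): offset=3, physical=[A,G,B,D,j,E,F], logical=[D,j,E,F,A,G,B]
After op 10 (replace(2, 'b')): offset=3, physical=[A,G,B,D,j,b,F], logical=[D,j,b,F,A,G,B]
After op 11 (replace(3, 'f')): offset=3, physical=[A,G,B,D,j,b,f], logical=[D,j,b,f,A,G,B]

Answer: j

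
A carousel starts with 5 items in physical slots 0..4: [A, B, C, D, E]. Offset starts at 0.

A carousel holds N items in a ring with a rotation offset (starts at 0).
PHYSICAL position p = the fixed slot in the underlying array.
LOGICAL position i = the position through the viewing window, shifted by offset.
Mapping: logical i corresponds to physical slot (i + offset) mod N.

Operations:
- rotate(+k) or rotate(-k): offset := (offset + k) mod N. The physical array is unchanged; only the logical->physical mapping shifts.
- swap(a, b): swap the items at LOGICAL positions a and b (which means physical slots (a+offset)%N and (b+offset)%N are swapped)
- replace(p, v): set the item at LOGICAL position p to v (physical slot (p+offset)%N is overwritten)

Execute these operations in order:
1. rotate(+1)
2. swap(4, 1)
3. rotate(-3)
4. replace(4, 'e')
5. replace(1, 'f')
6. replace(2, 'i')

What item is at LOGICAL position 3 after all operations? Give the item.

After op 1 (rotate(+1)): offset=1, physical=[A,B,C,D,E], logical=[B,C,D,E,A]
After op 2 (swap(4, 1)): offset=1, physical=[C,B,A,D,E], logical=[B,A,D,E,C]
After op 3 (rotate(-3)): offset=3, physical=[C,B,A,D,E], logical=[D,E,C,B,A]
After op 4 (replace(4, 'e')): offset=3, physical=[C,B,e,D,E], logical=[D,E,C,B,e]
After op 5 (replace(1, 'f')): offset=3, physical=[C,B,e,D,f], logical=[D,f,C,B,e]
After op 6 (replace(2, 'i')): offset=3, physical=[i,B,e,D,f], logical=[D,f,i,B,e]

Answer: B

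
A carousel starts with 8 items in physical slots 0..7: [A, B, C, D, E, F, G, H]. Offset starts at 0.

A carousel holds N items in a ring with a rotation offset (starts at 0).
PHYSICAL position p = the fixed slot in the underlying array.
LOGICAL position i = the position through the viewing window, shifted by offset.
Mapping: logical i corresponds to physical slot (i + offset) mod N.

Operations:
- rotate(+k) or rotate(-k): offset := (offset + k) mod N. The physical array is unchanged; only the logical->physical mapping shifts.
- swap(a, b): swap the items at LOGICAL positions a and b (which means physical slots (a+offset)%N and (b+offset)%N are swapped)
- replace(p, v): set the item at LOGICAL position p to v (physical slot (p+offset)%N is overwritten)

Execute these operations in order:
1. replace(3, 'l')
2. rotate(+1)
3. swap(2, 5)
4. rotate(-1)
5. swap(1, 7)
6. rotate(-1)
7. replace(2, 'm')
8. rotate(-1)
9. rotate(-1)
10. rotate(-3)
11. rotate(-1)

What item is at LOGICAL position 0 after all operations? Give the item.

Answer: m

Derivation:
After op 1 (replace(3, 'l')): offset=0, physical=[A,B,C,l,E,F,G,H], logical=[A,B,C,l,E,F,G,H]
After op 2 (rotate(+1)): offset=1, physical=[A,B,C,l,E,F,G,H], logical=[B,C,l,E,F,G,H,A]
After op 3 (swap(2, 5)): offset=1, physical=[A,B,C,G,E,F,l,H], logical=[B,C,G,E,F,l,H,A]
After op 4 (rotate(-1)): offset=0, physical=[A,B,C,G,E,F,l,H], logical=[A,B,C,G,E,F,l,H]
After op 5 (swap(1, 7)): offset=0, physical=[A,H,C,G,E,F,l,B], logical=[A,H,C,G,E,F,l,B]
After op 6 (rotate(-1)): offset=7, physical=[A,H,C,G,E,F,l,B], logical=[B,A,H,C,G,E,F,l]
After op 7 (replace(2, 'm')): offset=7, physical=[A,m,C,G,E,F,l,B], logical=[B,A,m,C,G,E,F,l]
After op 8 (rotate(-1)): offset=6, physical=[A,m,C,G,E,F,l,B], logical=[l,B,A,m,C,G,E,F]
After op 9 (rotate(-1)): offset=5, physical=[A,m,C,G,E,F,l,B], logical=[F,l,B,A,m,C,G,E]
After op 10 (rotate(-3)): offset=2, physical=[A,m,C,G,E,F,l,B], logical=[C,G,E,F,l,B,A,m]
After op 11 (rotate(-1)): offset=1, physical=[A,m,C,G,E,F,l,B], logical=[m,C,G,E,F,l,B,A]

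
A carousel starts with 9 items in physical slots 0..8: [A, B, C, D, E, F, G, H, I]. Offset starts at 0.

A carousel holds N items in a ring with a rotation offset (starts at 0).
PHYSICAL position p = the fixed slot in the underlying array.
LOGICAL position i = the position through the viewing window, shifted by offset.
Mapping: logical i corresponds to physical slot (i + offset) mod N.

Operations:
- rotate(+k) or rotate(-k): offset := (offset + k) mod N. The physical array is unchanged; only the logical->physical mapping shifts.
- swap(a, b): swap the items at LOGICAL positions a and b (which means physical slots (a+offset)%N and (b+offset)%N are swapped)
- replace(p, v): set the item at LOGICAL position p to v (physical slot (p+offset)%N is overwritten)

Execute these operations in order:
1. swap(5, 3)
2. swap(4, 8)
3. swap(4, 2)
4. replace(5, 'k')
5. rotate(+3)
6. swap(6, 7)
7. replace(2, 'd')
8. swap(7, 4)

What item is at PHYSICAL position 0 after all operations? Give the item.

After op 1 (swap(5, 3)): offset=0, physical=[A,B,C,F,E,D,G,H,I], logical=[A,B,C,F,E,D,G,H,I]
After op 2 (swap(4, 8)): offset=0, physical=[A,B,C,F,I,D,G,H,E], logical=[A,B,C,F,I,D,G,H,E]
After op 3 (swap(4, 2)): offset=0, physical=[A,B,I,F,C,D,G,H,E], logical=[A,B,I,F,C,D,G,H,E]
After op 4 (replace(5, 'k')): offset=0, physical=[A,B,I,F,C,k,G,H,E], logical=[A,B,I,F,C,k,G,H,E]
After op 5 (rotate(+3)): offset=3, physical=[A,B,I,F,C,k,G,H,E], logical=[F,C,k,G,H,E,A,B,I]
After op 6 (swap(6, 7)): offset=3, physical=[B,A,I,F,C,k,G,H,E], logical=[F,C,k,G,H,E,B,A,I]
After op 7 (replace(2, 'd')): offset=3, physical=[B,A,I,F,C,d,G,H,E], logical=[F,C,d,G,H,E,B,A,I]
After op 8 (swap(7, 4)): offset=3, physical=[B,H,I,F,C,d,G,A,E], logical=[F,C,d,G,A,E,B,H,I]

Answer: B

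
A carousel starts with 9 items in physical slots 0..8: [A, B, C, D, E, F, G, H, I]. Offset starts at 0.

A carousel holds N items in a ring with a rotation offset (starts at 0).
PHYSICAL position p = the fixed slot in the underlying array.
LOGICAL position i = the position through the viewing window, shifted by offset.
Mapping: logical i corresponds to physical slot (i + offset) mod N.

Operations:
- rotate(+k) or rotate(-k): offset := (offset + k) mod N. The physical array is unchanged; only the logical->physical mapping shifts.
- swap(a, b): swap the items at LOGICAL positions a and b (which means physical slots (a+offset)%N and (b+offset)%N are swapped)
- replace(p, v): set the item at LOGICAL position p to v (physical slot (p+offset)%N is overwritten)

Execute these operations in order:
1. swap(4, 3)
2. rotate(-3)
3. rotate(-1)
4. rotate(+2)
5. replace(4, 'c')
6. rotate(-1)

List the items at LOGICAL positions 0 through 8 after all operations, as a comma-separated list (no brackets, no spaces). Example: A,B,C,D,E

Answer: G,H,I,A,B,c,E,D,F

Derivation:
After op 1 (swap(4, 3)): offset=0, physical=[A,B,C,E,D,F,G,H,I], logical=[A,B,C,E,D,F,G,H,I]
After op 2 (rotate(-3)): offset=6, physical=[A,B,C,E,D,F,G,H,I], logical=[G,H,I,A,B,C,E,D,F]
After op 3 (rotate(-1)): offset=5, physical=[A,B,C,E,D,F,G,H,I], logical=[F,G,H,I,A,B,C,E,D]
After op 4 (rotate(+2)): offset=7, physical=[A,B,C,E,D,F,G,H,I], logical=[H,I,A,B,C,E,D,F,G]
After op 5 (replace(4, 'c')): offset=7, physical=[A,B,c,E,D,F,G,H,I], logical=[H,I,A,B,c,E,D,F,G]
After op 6 (rotate(-1)): offset=6, physical=[A,B,c,E,D,F,G,H,I], logical=[G,H,I,A,B,c,E,D,F]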